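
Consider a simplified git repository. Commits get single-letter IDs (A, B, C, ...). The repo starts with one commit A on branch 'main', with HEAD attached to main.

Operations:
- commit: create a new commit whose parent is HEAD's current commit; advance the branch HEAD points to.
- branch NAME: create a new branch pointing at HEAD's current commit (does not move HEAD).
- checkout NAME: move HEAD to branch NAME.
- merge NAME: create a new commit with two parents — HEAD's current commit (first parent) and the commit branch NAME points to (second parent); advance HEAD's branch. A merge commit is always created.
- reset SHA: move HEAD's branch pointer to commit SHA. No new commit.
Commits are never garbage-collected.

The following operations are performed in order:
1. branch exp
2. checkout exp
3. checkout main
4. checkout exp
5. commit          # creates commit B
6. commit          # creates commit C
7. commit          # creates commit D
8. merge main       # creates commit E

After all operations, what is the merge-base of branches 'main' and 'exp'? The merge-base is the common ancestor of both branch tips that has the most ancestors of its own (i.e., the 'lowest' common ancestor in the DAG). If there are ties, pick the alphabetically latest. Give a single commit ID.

After op 1 (branch): HEAD=main@A [exp=A main=A]
After op 2 (checkout): HEAD=exp@A [exp=A main=A]
After op 3 (checkout): HEAD=main@A [exp=A main=A]
After op 4 (checkout): HEAD=exp@A [exp=A main=A]
After op 5 (commit): HEAD=exp@B [exp=B main=A]
After op 6 (commit): HEAD=exp@C [exp=C main=A]
After op 7 (commit): HEAD=exp@D [exp=D main=A]
After op 8 (merge): HEAD=exp@E [exp=E main=A]
ancestors(main=A): ['A']
ancestors(exp=E): ['A', 'B', 'C', 'D', 'E']
common: ['A']

Answer: A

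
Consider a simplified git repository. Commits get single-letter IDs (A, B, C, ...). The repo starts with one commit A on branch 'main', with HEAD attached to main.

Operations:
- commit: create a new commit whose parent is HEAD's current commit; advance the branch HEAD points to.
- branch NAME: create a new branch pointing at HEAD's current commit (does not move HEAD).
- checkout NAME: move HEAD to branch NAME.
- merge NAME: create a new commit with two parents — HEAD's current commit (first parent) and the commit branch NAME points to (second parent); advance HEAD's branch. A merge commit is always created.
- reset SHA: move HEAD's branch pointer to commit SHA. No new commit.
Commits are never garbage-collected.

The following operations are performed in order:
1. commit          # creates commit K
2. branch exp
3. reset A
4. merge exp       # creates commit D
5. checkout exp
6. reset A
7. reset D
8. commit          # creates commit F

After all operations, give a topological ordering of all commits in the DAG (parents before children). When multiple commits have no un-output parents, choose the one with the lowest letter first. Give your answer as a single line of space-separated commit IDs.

After op 1 (commit): HEAD=main@K [main=K]
After op 2 (branch): HEAD=main@K [exp=K main=K]
After op 3 (reset): HEAD=main@A [exp=K main=A]
After op 4 (merge): HEAD=main@D [exp=K main=D]
After op 5 (checkout): HEAD=exp@K [exp=K main=D]
After op 6 (reset): HEAD=exp@A [exp=A main=D]
After op 7 (reset): HEAD=exp@D [exp=D main=D]
After op 8 (commit): HEAD=exp@F [exp=F main=D]
commit A: parents=[]
commit D: parents=['A', 'K']
commit F: parents=['D']
commit K: parents=['A']

Answer: A K D F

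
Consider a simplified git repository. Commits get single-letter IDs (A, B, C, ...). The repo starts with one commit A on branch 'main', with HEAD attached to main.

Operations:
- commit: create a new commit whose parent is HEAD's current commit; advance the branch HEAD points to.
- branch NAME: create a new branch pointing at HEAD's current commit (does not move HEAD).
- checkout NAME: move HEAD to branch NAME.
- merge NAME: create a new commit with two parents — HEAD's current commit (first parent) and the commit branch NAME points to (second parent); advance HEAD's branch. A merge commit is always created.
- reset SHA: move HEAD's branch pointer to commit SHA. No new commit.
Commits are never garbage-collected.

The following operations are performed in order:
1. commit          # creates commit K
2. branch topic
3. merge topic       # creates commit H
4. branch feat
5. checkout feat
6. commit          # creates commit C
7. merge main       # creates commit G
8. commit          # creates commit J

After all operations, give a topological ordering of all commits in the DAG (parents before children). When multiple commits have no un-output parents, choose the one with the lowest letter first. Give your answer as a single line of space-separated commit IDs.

Answer: A K H C G J

Derivation:
After op 1 (commit): HEAD=main@K [main=K]
After op 2 (branch): HEAD=main@K [main=K topic=K]
After op 3 (merge): HEAD=main@H [main=H topic=K]
After op 4 (branch): HEAD=main@H [feat=H main=H topic=K]
After op 5 (checkout): HEAD=feat@H [feat=H main=H topic=K]
After op 6 (commit): HEAD=feat@C [feat=C main=H topic=K]
After op 7 (merge): HEAD=feat@G [feat=G main=H topic=K]
After op 8 (commit): HEAD=feat@J [feat=J main=H topic=K]
commit A: parents=[]
commit C: parents=['H']
commit G: parents=['C', 'H']
commit H: parents=['K', 'K']
commit J: parents=['G']
commit K: parents=['A']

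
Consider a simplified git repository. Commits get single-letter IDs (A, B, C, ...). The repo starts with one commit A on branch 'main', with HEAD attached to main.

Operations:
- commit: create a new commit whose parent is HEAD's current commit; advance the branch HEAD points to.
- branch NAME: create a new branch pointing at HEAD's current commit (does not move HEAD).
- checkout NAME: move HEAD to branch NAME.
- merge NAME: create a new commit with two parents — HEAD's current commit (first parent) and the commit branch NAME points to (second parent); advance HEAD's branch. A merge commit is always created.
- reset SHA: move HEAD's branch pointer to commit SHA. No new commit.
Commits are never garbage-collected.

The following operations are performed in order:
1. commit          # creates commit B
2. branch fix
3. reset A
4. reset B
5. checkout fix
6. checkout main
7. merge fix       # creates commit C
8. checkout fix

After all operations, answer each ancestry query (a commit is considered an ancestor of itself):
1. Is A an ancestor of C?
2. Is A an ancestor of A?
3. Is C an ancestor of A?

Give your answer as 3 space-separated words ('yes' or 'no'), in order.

After op 1 (commit): HEAD=main@B [main=B]
After op 2 (branch): HEAD=main@B [fix=B main=B]
After op 3 (reset): HEAD=main@A [fix=B main=A]
After op 4 (reset): HEAD=main@B [fix=B main=B]
After op 5 (checkout): HEAD=fix@B [fix=B main=B]
After op 6 (checkout): HEAD=main@B [fix=B main=B]
After op 7 (merge): HEAD=main@C [fix=B main=C]
After op 8 (checkout): HEAD=fix@B [fix=B main=C]
ancestors(C) = {A,B,C}; A in? yes
ancestors(A) = {A}; A in? yes
ancestors(A) = {A}; C in? no

Answer: yes yes no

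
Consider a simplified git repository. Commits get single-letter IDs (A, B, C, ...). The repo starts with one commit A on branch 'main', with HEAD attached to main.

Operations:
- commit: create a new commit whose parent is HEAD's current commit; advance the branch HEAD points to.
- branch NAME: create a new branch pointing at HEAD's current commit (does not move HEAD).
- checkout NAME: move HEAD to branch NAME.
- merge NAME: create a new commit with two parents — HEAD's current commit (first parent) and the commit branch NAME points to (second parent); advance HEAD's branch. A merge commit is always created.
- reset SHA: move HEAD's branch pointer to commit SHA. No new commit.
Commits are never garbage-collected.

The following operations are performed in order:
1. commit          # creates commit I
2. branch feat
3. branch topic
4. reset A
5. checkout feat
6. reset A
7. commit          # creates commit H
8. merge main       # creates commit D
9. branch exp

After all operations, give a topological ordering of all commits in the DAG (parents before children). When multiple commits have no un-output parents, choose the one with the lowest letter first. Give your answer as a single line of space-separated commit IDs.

After op 1 (commit): HEAD=main@I [main=I]
After op 2 (branch): HEAD=main@I [feat=I main=I]
After op 3 (branch): HEAD=main@I [feat=I main=I topic=I]
After op 4 (reset): HEAD=main@A [feat=I main=A topic=I]
After op 5 (checkout): HEAD=feat@I [feat=I main=A topic=I]
After op 6 (reset): HEAD=feat@A [feat=A main=A topic=I]
After op 7 (commit): HEAD=feat@H [feat=H main=A topic=I]
After op 8 (merge): HEAD=feat@D [feat=D main=A topic=I]
After op 9 (branch): HEAD=feat@D [exp=D feat=D main=A topic=I]
commit A: parents=[]
commit D: parents=['H', 'A']
commit H: parents=['A']
commit I: parents=['A']

Answer: A H D I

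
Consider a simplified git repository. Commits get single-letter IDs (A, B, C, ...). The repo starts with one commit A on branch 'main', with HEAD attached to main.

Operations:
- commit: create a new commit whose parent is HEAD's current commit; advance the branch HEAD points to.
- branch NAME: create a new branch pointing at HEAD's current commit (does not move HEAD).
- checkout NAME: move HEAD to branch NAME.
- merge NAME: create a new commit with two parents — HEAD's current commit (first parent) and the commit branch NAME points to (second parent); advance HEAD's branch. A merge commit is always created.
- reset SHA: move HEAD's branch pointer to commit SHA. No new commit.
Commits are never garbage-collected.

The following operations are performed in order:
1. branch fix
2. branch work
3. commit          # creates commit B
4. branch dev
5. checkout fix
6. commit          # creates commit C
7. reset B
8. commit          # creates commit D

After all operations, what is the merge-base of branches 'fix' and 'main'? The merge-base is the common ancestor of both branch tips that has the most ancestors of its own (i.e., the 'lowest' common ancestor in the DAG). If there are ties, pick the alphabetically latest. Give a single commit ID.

After op 1 (branch): HEAD=main@A [fix=A main=A]
After op 2 (branch): HEAD=main@A [fix=A main=A work=A]
After op 3 (commit): HEAD=main@B [fix=A main=B work=A]
After op 4 (branch): HEAD=main@B [dev=B fix=A main=B work=A]
After op 5 (checkout): HEAD=fix@A [dev=B fix=A main=B work=A]
After op 6 (commit): HEAD=fix@C [dev=B fix=C main=B work=A]
After op 7 (reset): HEAD=fix@B [dev=B fix=B main=B work=A]
After op 8 (commit): HEAD=fix@D [dev=B fix=D main=B work=A]
ancestors(fix=D): ['A', 'B', 'D']
ancestors(main=B): ['A', 'B']
common: ['A', 'B']

Answer: B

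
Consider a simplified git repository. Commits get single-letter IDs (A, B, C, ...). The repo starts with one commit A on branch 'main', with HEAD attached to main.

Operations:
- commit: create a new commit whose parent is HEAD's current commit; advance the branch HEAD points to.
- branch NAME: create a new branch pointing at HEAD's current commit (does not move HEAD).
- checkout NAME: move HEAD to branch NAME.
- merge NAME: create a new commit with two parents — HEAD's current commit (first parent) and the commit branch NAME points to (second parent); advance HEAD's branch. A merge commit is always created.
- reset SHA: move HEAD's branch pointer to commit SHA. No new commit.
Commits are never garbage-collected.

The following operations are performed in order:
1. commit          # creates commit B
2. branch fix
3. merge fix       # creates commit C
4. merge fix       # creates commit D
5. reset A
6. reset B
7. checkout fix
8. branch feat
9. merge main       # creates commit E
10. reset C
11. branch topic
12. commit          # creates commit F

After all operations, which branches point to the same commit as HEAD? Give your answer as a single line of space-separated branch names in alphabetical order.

After op 1 (commit): HEAD=main@B [main=B]
After op 2 (branch): HEAD=main@B [fix=B main=B]
After op 3 (merge): HEAD=main@C [fix=B main=C]
After op 4 (merge): HEAD=main@D [fix=B main=D]
After op 5 (reset): HEAD=main@A [fix=B main=A]
After op 6 (reset): HEAD=main@B [fix=B main=B]
After op 7 (checkout): HEAD=fix@B [fix=B main=B]
After op 8 (branch): HEAD=fix@B [feat=B fix=B main=B]
After op 9 (merge): HEAD=fix@E [feat=B fix=E main=B]
After op 10 (reset): HEAD=fix@C [feat=B fix=C main=B]
After op 11 (branch): HEAD=fix@C [feat=B fix=C main=B topic=C]
After op 12 (commit): HEAD=fix@F [feat=B fix=F main=B topic=C]

Answer: fix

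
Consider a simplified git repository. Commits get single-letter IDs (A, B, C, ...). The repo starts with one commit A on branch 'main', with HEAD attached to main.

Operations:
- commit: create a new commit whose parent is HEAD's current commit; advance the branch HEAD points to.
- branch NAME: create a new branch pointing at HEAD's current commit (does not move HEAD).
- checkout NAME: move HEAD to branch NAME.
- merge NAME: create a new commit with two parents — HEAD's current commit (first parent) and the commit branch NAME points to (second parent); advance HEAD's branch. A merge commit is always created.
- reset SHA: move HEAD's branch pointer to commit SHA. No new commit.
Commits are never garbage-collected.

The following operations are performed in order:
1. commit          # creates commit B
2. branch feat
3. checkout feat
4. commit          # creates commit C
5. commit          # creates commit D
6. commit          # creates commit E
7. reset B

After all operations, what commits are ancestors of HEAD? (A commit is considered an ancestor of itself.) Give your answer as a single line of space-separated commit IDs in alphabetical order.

Answer: A B

Derivation:
After op 1 (commit): HEAD=main@B [main=B]
After op 2 (branch): HEAD=main@B [feat=B main=B]
After op 3 (checkout): HEAD=feat@B [feat=B main=B]
After op 4 (commit): HEAD=feat@C [feat=C main=B]
After op 5 (commit): HEAD=feat@D [feat=D main=B]
After op 6 (commit): HEAD=feat@E [feat=E main=B]
After op 7 (reset): HEAD=feat@B [feat=B main=B]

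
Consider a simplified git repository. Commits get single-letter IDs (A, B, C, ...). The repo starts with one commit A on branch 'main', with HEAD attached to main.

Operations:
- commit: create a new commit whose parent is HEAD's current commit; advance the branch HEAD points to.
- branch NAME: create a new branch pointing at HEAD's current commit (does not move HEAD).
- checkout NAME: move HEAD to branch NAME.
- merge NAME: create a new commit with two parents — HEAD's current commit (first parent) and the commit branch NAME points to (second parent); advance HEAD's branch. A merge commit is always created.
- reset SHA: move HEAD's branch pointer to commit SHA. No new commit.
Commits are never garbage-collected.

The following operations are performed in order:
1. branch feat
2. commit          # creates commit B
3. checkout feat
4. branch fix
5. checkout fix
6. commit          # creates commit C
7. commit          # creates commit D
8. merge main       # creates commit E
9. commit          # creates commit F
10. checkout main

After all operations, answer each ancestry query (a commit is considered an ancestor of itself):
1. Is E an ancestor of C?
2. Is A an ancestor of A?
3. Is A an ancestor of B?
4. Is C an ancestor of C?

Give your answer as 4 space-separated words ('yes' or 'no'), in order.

Answer: no yes yes yes

Derivation:
After op 1 (branch): HEAD=main@A [feat=A main=A]
After op 2 (commit): HEAD=main@B [feat=A main=B]
After op 3 (checkout): HEAD=feat@A [feat=A main=B]
After op 4 (branch): HEAD=feat@A [feat=A fix=A main=B]
After op 5 (checkout): HEAD=fix@A [feat=A fix=A main=B]
After op 6 (commit): HEAD=fix@C [feat=A fix=C main=B]
After op 7 (commit): HEAD=fix@D [feat=A fix=D main=B]
After op 8 (merge): HEAD=fix@E [feat=A fix=E main=B]
After op 9 (commit): HEAD=fix@F [feat=A fix=F main=B]
After op 10 (checkout): HEAD=main@B [feat=A fix=F main=B]
ancestors(C) = {A,C}; E in? no
ancestors(A) = {A}; A in? yes
ancestors(B) = {A,B}; A in? yes
ancestors(C) = {A,C}; C in? yes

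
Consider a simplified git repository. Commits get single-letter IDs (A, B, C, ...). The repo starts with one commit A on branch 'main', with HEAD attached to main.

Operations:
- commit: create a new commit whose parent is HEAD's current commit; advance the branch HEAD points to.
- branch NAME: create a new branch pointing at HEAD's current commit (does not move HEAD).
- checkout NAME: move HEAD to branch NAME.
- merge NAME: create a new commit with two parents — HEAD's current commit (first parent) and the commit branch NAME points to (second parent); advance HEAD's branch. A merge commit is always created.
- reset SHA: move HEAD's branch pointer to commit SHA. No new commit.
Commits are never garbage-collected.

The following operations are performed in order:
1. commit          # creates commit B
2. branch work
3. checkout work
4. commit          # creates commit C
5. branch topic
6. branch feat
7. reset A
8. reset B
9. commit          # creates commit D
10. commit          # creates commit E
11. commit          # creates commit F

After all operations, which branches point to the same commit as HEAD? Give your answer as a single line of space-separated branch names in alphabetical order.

After op 1 (commit): HEAD=main@B [main=B]
After op 2 (branch): HEAD=main@B [main=B work=B]
After op 3 (checkout): HEAD=work@B [main=B work=B]
After op 4 (commit): HEAD=work@C [main=B work=C]
After op 5 (branch): HEAD=work@C [main=B topic=C work=C]
After op 6 (branch): HEAD=work@C [feat=C main=B topic=C work=C]
After op 7 (reset): HEAD=work@A [feat=C main=B topic=C work=A]
After op 8 (reset): HEAD=work@B [feat=C main=B topic=C work=B]
After op 9 (commit): HEAD=work@D [feat=C main=B topic=C work=D]
After op 10 (commit): HEAD=work@E [feat=C main=B topic=C work=E]
After op 11 (commit): HEAD=work@F [feat=C main=B topic=C work=F]

Answer: work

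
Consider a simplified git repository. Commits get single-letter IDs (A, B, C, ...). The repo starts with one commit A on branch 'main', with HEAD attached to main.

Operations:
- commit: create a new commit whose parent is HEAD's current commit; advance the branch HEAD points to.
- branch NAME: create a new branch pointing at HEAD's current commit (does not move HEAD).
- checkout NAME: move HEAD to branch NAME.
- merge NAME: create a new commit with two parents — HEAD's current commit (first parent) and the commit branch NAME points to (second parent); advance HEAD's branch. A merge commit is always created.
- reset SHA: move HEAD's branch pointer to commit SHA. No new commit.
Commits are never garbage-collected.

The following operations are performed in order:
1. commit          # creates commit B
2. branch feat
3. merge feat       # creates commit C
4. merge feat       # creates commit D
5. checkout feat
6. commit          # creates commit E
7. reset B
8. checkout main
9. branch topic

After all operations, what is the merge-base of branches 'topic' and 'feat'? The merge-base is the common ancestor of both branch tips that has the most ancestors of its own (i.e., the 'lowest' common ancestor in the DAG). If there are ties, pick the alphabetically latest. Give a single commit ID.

Answer: B

Derivation:
After op 1 (commit): HEAD=main@B [main=B]
After op 2 (branch): HEAD=main@B [feat=B main=B]
After op 3 (merge): HEAD=main@C [feat=B main=C]
After op 4 (merge): HEAD=main@D [feat=B main=D]
After op 5 (checkout): HEAD=feat@B [feat=B main=D]
After op 6 (commit): HEAD=feat@E [feat=E main=D]
After op 7 (reset): HEAD=feat@B [feat=B main=D]
After op 8 (checkout): HEAD=main@D [feat=B main=D]
After op 9 (branch): HEAD=main@D [feat=B main=D topic=D]
ancestors(topic=D): ['A', 'B', 'C', 'D']
ancestors(feat=B): ['A', 'B']
common: ['A', 'B']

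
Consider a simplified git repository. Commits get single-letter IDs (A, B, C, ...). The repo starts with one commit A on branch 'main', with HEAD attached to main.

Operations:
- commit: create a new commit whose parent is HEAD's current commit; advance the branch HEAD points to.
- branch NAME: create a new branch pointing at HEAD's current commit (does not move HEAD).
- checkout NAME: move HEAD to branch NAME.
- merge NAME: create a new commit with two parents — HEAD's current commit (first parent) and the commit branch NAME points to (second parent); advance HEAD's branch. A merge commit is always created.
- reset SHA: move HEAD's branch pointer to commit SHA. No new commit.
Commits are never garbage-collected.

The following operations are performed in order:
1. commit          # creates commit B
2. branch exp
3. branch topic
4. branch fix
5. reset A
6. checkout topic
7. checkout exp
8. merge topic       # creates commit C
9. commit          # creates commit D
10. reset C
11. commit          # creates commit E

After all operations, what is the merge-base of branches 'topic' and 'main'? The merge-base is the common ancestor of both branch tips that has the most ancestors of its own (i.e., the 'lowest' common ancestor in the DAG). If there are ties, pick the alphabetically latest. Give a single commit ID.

After op 1 (commit): HEAD=main@B [main=B]
After op 2 (branch): HEAD=main@B [exp=B main=B]
After op 3 (branch): HEAD=main@B [exp=B main=B topic=B]
After op 4 (branch): HEAD=main@B [exp=B fix=B main=B topic=B]
After op 5 (reset): HEAD=main@A [exp=B fix=B main=A topic=B]
After op 6 (checkout): HEAD=topic@B [exp=B fix=B main=A topic=B]
After op 7 (checkout): HEAD=exp@B [exp=B fix=B main=A topic=B]
After op 8 (merge): HEAD=exp@C [exp=C fix=B main=A topic=B]
After op 9 (commit): HEAD=exp@D [exp=D fix=B main=A topic=B]
After op 10 (reset): HEAD=exp@C [exp=C fix=B main=A topic=B]
After op 11 (commit): HEAD=exp@E [exp=E fix=B main=A topic=B]
ancestors(topic=B): ['A', 'B']
ancestors(main=A): ['A']
common: ['A']

Answer: A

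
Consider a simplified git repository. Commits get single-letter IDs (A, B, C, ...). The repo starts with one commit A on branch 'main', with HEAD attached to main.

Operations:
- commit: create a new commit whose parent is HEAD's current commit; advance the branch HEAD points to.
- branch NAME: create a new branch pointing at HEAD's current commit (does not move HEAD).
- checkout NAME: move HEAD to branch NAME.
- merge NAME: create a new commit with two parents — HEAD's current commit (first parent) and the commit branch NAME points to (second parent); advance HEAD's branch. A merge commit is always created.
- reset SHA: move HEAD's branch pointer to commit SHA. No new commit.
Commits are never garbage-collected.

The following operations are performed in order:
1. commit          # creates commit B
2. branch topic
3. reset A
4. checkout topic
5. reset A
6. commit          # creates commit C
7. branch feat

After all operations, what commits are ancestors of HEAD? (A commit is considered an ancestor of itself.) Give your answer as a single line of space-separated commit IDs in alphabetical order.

Answer: A C

Derivation:
After op 1 (commit): HEAD=main@B [main=B]
After op 2 (branch): HEAD=main@B [main=B topic=B]
After op 3 (reset): HEAD=main@A [main=A topic=B]
After op 4 (checkout): HEAD=topic@B [main=A topic=B]
After op 5 (reset): HEAD=topic@A [main=A topic=A]
After op 6 (commit): HEAD=topic@C [main=A topic=C]
After op 7 (branch): HEAD=topic@C [feat=C main=A topic=C]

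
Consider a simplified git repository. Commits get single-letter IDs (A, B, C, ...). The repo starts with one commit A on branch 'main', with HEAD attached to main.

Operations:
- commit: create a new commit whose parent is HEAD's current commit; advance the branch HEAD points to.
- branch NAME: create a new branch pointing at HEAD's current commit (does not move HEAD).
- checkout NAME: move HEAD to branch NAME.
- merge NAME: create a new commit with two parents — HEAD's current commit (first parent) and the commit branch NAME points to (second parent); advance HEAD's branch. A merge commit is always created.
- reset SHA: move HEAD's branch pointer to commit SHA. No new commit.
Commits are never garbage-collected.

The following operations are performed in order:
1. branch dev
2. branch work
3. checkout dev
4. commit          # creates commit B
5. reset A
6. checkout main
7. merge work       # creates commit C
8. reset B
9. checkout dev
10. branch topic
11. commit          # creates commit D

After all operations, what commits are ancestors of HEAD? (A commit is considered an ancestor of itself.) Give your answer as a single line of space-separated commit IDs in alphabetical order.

Answer: A D

Derivation:
After op 1 (branch): HEAD=main@A [dev=A main=A]
After op 2 (branch): HEAD=main@A [dev=A main=A work=A]
After op 3 (checkout): HEAD=dev@A [dev=A main=A work=A]
After op 4 (commit): HEAD=dev@B [dev=B main=A work=A]
After op 5 (reset): HEAD=dev@A [dev=A main=A work=A]
After op 6 (checkout): HEAD=main@A [dev=A main=A work=A]
After op 7 (merge): HEAD=main@C [dev=A main=C work=A]
After op 8 (reset): HEAD=main@B [dev=A main=B work=A]
After op 9 (checkout): HEAD=dev@A [dev=A main=B work=A]
After op 10 (branch): HEAD=dev@A [dev=A main=B topic=A work=A]
After op 11 (commit): HEAD=dev@D [dev=D main=B topic=A work=A]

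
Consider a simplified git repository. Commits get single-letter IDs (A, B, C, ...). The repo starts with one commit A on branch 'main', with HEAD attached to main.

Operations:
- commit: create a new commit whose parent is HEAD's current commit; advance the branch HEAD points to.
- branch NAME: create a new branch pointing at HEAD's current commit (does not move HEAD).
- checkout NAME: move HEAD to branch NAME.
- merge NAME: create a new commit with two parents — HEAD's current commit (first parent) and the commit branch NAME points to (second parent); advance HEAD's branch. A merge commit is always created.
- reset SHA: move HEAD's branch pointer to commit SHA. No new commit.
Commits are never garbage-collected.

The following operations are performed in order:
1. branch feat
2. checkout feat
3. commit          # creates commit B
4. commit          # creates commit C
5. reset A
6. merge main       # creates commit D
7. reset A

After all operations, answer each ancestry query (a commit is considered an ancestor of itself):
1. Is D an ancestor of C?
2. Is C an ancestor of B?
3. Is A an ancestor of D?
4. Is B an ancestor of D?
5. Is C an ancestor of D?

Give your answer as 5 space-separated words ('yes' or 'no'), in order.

After op 1 (branch): HEAD=main@A [feat=A main=A]
After op 2 (checkout): HEAD=feat@A [feat=A main=A]
After op 3 (commit): HEAD=feat@B [feat=B main=A]
After op 4 (commit): HEAD=feat@C [feat=C main=A]
After op 5 (reset): HEAD=feat@A [feat=A main=A]
After op 6 (merge): HEAD=feat@D [feat=D main=A]
After op 7 (reset): HEAD=feat@A [feat=A main=A]
ancestors(C) = {A,B,C}; D in? no
ancestors(B) = {A,B}; C in? no
ancestors(D) = {A,D}; A in? yes
ancestors(D) = {A,D}; B in? no
ancestors(D) = {A,D}; C in? no

Answer: no no yes no no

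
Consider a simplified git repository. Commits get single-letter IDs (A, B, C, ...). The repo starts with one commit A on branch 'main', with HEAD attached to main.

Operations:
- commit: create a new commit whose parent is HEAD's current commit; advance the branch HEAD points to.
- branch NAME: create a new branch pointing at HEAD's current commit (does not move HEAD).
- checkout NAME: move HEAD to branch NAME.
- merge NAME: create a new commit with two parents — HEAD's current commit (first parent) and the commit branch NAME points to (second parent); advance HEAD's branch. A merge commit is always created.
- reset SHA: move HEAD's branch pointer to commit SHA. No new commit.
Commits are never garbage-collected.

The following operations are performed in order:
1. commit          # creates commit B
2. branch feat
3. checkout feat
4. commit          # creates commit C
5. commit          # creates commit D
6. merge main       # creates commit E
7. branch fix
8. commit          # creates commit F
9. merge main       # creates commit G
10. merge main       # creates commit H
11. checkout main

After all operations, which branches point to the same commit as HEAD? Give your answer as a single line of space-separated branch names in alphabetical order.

Answer: main

Derivation:
After op 1 (commit): HEAD=main@B [main=B]
After op 2 (branch): HEAD=main@B [feat=B main=B]
After op 3 (checkout): HEAD=feat@B [feat=B main=B]
After op 4 (commit): HEAD=feat@C [feat=C main=B]
After op 5 (commit): HEAD=feat@D [feat=D main=B]
After op 6 (merge): HEAD=feat@E [feat=E main=B]
After op 7 (branch): HEAD=feat@E [feat=E fix=E main=B]
After op 8 (commit): HEAD=feat@F [feat=F fix=E main=B]
After op 9 (merge): HEAD=feat@G [feat=G fix=E main=B]
After op 10 (merge): HEAD=feat@H [feat=H fix=E main=B]
After op 11 (checkout): HEAD=main@B [feat=H fix=E main=B]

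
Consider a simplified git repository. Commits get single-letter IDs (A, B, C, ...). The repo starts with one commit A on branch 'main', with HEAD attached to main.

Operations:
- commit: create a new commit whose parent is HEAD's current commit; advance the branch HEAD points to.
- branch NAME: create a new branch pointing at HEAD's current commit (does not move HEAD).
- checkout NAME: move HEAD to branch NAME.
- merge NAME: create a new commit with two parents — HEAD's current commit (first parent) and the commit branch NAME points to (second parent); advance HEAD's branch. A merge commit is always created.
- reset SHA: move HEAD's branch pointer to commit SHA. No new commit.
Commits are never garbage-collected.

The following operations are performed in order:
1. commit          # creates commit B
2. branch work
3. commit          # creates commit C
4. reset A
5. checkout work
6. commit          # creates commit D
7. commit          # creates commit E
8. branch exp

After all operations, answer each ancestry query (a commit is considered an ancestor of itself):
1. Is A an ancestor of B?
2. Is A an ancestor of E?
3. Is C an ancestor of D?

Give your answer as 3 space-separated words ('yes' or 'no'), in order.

After op 1 (commit): HEAD=main@B [main=B]
After op 2 (branch): HEAD=main@B [main=B work=B]
After op 3 (commit): HEAD=main@C [main=C work=B]
After op 4 (reset): HEAD=main@A [main=A work=B]
After op 5 (checkout): HEAD=work@B [main=A work=B]
After op 6 (commit): HEAD=work@D [main=A work=D]
After op 7 (commit): HEAD=work@E [main=A work=E]
After op 8 (branch): HEAD=work@E [exp=E main=A work=E]
ancestors(B) = {A,B}; A in? yes
ancestors(E) = {A,B,D,E}; A in? yes
ancestors(D) = {A,B,D}; C in? no

Answer: yes yes no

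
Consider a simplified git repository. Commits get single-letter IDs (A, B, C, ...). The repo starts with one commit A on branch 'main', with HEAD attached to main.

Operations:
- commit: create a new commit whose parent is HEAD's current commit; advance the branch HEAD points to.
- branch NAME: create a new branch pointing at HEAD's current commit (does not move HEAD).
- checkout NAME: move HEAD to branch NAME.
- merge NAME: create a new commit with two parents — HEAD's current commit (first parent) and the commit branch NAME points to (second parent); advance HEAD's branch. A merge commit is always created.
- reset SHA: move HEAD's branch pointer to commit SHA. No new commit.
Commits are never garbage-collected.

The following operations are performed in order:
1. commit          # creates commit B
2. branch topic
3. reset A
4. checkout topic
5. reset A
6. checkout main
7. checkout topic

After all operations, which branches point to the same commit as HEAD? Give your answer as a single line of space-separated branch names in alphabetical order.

Answer: main topic

Derivation:
After op 1 (commit): HEAD=main@B [main=B]
After op 2 (branch): HEAD=main@B [main=B topic=B]
After op 3 (reset): HEAD=main@A [main=A topic=B]
After op 4 (checkout): HEAD=topic@B [main=A topic=B]
After op 5 (reset): HEAD=topic@A [main=A topic=A]
After op 6 (checkout): HEAD=main@A [main=A topic=A]
After op 7 (checkout): HEAD=topic@A [main=A topic=A]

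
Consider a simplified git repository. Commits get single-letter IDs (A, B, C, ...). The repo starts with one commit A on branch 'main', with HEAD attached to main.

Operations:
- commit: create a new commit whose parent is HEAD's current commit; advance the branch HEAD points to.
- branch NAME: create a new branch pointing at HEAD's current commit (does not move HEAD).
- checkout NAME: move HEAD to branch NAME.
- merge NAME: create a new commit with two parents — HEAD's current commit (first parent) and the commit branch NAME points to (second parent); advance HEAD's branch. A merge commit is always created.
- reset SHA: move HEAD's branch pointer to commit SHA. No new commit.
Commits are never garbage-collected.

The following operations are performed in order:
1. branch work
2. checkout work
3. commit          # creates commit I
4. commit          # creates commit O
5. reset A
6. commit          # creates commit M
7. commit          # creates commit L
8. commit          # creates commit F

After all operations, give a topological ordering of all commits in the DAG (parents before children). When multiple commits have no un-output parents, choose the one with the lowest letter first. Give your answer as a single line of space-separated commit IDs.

Answer: A I M L F O

Derivation:
After op 1 (branch): HEAD=main@A [main=A work=A]
After op 2 (checkout): HEAD=work@A [main=A work=A]
After op 3 (commit): HEAD=work@I [main=A work=I]
After op 4 (commit): HEAD=work@O [main=A work=O]
After op 5 (reset): HEAD=work@A [main=A work=A]
After op 6 (commit): HEAD=work@M [main=A work=M]
After op 7 (commit): HEAD=work@L [main=A work=L]
After op 8 (commit): HEAD=work@F [main=A work=F]
commit A: parents=[]
commit F: parents=['L']
commit I: parents=['A']
commit L: parents=['M']
commit M: parents=['A']
commit O: parents=['I']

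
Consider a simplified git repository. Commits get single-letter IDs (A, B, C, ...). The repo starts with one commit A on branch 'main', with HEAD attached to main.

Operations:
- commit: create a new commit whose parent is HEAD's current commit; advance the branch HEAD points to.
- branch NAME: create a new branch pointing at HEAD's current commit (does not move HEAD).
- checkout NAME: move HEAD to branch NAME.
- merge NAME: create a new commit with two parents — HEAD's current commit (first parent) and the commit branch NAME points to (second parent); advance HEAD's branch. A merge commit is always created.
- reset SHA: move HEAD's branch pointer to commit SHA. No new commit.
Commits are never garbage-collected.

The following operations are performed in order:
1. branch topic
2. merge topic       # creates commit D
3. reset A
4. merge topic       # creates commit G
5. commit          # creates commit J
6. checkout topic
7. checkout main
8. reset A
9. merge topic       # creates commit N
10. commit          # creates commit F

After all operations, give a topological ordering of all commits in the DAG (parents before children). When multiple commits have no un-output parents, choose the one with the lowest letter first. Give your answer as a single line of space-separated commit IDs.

Answer: A D G J N F

Derivation:
After op 1 (branch): HEAD=main@A [main=A topic=A]
After op 2 (merge): HEAD=main@D [main=D topic=A]
After op 3 (reset): HEAD=main@A [main=A topic=A]
After op 4 (merge): HEAD=main@G [main=G topic=A]
After op 5 (commit): HEAD=main@J [main=J topic=A]
After op 6 (checkout): HEAD=topic@A [main=J topic=A]
After op 7 (checkout): HEAD=main@J [main=J topic=A]
After op 8 (reset): HEAD=main@A [main=A topic=A]
After op 9 (merge): HEAD=main@N [main=N topic=A]
After op 10 (commit): HEAD=main@F [main=F topic=A]
commit A: parents=[]
commit D: parents=['A', 'A']
commit F: parents=['N']
commit G: parents=['A', 'A']
commit J: parents=['G']
commit N: parents=['A', 'A']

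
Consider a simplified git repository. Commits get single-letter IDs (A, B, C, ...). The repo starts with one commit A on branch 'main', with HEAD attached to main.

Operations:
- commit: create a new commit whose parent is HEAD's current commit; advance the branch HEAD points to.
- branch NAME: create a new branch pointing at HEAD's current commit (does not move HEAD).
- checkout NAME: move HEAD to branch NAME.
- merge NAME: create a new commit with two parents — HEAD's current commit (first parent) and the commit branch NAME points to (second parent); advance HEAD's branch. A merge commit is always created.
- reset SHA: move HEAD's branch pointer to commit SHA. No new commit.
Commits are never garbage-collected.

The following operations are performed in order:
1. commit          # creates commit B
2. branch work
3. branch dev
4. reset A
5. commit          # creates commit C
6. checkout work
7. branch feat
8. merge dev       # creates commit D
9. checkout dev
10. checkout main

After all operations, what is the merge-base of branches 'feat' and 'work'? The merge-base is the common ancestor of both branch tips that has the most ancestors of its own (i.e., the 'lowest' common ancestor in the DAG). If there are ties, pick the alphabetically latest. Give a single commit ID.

After op 1 (commit): HEAD=main@B [main=B]
After op 2 (branch): HEAD=main@B [main=B work=B]
After op 3 (branch): HEAD=main@B [dev=B main=B work=B]
After op 4 (reset): HEAD=main@A [dev=B main=A work=B]
After op 5 (commit): HEAD=main@C [dev=B main=C work=B]
After op 6 (checkout): HEAD=work@B [dev=B main=C work=B]
After op 7 (branch): HEAD=work@B [dev=B feat=B main=C work=B]
After op 8 (merge): HEAD=work@D [dev=B feat=B main=C work=D]
After op 9 (checkout): HEAD=dev@B [dev=B feat=B main=C work=D]
After op 10 (checkout): HEAD=main@C [dev=B feat=B main=C work=D]
ancestors(feat=B): ['A', 'B']
ancestors(work=D): ['A', 'B', 'D']
common: ['A', 'B']

Answer: B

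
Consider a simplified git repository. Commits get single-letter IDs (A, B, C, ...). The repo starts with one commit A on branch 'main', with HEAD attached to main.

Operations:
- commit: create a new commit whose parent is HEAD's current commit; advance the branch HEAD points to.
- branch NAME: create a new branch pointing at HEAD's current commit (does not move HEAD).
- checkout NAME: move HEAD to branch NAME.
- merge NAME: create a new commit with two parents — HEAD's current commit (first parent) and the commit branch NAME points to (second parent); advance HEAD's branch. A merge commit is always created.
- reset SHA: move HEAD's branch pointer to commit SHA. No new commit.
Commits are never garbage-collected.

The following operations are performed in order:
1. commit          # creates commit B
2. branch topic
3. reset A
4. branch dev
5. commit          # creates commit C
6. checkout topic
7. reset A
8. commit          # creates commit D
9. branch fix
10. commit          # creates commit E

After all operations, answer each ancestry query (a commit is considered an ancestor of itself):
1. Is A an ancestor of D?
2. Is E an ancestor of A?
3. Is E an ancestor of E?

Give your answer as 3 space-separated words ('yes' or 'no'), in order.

Answer: yes no yes

Derivation:
After op 1 (commit): HEAD=main@B [main=B]
After op 2 (branch): HEAD=main@B [main=B topic=B]
After op 3 (reset): HEAD=main@A [main=A topic=B]
After op 4 (branch): HEAD=main@A [dev=A main=A topic=B]
After op 5 (commit): HEAD=main@C [dev=A main=C topic=B]
After op 6 (checkout): HEAD=topic@B [dev=A main=C topic=B]
After op 7 (reset): HEAD=topic@A [dev=A main=C topic=A]
After op 8 (commit): HEAD=topic@D [dev=A main=C topic=D]
After op 9 (branch): HEAD=topic@D [dev=A fix=D main=C topic=D]
After op 10 (commit): HEAD=topic@E [dev=A fix=D main=C topic=E]
ancestors(D) = {A,D}; A in? yes
ancestors(A) = {A}; E in? no
ancestors(E) = {A,D,E}; E in? yes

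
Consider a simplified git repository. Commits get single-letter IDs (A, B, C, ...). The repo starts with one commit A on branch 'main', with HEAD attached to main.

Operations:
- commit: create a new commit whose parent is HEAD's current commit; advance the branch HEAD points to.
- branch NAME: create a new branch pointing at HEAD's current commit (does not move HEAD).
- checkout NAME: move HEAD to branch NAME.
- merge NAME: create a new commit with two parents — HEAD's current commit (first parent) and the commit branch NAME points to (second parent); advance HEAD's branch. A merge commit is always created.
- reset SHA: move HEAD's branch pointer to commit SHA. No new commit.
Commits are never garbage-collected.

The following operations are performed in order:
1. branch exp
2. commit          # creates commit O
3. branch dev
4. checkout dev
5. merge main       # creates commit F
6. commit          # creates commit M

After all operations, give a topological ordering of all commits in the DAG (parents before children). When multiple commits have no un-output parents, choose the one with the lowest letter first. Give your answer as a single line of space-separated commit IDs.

After op 1 (branch): HEAD=main@A [exp=A main=A]
After op 2 (commit): HEAD=main@O [exp=A main=O]
After op 3 (branch): HEAD=main@O [dev=O exp=A main=O]
After op 4 (checkout): HEAD=dev@O [dev=O exp=A main=O]
After op 5 (merge): HEAD=dev@F [dev=F exp=A main=O]
After op 6 (commit): HEAD=dev@M [dev=M exp=A main=O]
commit A: parents=[]
commit F: parents=['O', 'O']
commit M: parents=['F']
commit O: parents=['A']

Answer: A O F M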